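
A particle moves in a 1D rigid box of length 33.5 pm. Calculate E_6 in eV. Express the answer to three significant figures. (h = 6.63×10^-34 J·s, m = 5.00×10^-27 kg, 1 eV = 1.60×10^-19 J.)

For an infinite well E_n = n²h²/(8mL²), so E_1 = h²/(8mL²) = (6.63×10^-34)²/(8·5.00×10^-27·(3.35×10^-11 m)²) = 9.792×10^-21 J.
Then E_6 = 6²·E_1 = 36·9.792×10^-21 J = 3.525×10^-19 J.
Converting, E_6 = 3.525×10^-19 J / (1.60×10^-19 J/eV) = 2.20 eV.

E_6 = 2.20 eV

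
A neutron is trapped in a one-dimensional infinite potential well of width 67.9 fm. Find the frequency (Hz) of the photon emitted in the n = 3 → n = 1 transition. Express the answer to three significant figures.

E_1 = h²/(8m_nL²) = 7.107×10^-15 J and ΔE = (3² − 1²)E_1 = 5.686×10^-14 J.
f = ΔE/h = 5.686×10^-14/6.626×10^-34 = 8.58×10^19 Hz.

f = 8.58×10^19 Hz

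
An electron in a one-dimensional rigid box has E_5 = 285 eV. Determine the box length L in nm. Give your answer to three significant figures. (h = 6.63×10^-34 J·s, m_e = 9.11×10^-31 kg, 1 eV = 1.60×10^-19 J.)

L = 0.182 nm

From E_n = n²h²/(8m_eL²), L = n·h/√(8m_eE_n).
E_5 = 285 eV = 4.560×10^-17 J, so L = 5·6.63×10^-34/√(8·9.11×10^-31·4.560×10^-17) = 1.82×10^-10 m = 0.182 nm.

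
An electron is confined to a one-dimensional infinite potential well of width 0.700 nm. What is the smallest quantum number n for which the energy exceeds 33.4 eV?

E_1 = h²/(8m_eL²) = 1.230×10^-19 J = 0.7678 eV.
Need n² > 33.4/0.7678 = 43.50, i.e. n > 6.595.
The smallest integer satisfying this is n = 7.

n = 7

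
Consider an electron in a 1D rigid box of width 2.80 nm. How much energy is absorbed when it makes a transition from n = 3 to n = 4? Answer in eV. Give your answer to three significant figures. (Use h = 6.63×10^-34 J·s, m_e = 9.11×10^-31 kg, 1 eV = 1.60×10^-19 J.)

|ΔE| = 0.337 eV

E_1 = h²/(8m_eL²) = 7.693×10^-21 J.
|ΔE| = |3² − 4²|·E_1 = 7·7.693×10^-21 J = 5.385×10^-20 J = 0.337 eV.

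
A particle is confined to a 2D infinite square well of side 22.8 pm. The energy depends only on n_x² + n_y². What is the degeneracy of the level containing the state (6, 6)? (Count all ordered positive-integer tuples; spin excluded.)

degeneracy = 1

The level has n_x² + n_y² = 72. The ordered positive-integer solutions are (6, 6).
That gives 1 state.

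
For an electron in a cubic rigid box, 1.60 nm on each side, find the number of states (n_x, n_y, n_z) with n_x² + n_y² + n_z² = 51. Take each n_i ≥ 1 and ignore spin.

The level has n_x² + n_y² + n_z² = 51. The ordered positive-integer solutions are (1, 1, 7), (1, 5, 5), (1, 7, 1), (5, 1, 5), (5, 5, 1), (7, 1, 1).
That gives 6 states.

degeneracy = 6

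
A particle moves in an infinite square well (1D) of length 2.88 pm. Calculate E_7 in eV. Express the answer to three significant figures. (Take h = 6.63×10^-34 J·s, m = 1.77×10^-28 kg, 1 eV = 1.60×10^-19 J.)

E_7 = 1.15×10^4 eV

For an infinite well E_n = n²h²/(8mL²), so E_1 = h²/(8mL²) = (6.63×10^-34)²/(8·1.77×10^-28·(2.88×10^-12 m)²) = 3.743×10^-17 J.
Then E_7 = 7²·E_1 = 49·3.743×10^-17 J = 1.834×10^-15 J.
Converting, E_7 = 1.834×10^-15 J / (1.60×10^-19 J/eV) = 1.15×10^4 eV.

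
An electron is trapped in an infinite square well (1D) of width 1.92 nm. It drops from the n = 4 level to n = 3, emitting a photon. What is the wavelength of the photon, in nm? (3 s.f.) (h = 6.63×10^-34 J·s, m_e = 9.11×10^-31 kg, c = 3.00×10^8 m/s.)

λ = 1.74×10^3 nm

E_1 = h²/(8m_eL²) = 1.636×10^-20 J, so ΔE = (4² − 3²)E_1 = 1.145×10^-19 J.
λ = hc/ΔE = (6.63×10^-34·3.00×10^8)/1.145×10^-19 = 1.74×10^-6 m = 1.74×10^3 nm.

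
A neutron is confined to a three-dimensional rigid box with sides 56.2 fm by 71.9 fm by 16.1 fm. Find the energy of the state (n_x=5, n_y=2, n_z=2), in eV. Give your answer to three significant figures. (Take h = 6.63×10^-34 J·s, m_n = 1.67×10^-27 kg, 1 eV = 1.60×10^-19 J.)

For a 3D rectangular well E = (h²/8m_n)·Σ n_i²/L_i² = (6.63×10^-34)²/(8·1.67×10^-27) · [5²/(56.2 fm)² + 2²/(71.9 fm)² + 2²/(16.1 fm)²].
Evaluating gives E = 7.936×10^-13 J = 4.96×10^6 eV.

E = 4.96×10^6 eV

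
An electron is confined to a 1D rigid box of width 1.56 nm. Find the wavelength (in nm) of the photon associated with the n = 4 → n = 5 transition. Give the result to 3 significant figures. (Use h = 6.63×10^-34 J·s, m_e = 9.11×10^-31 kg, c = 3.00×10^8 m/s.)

λ = 892 nm

E_1 = h²/(8m_eL²) = 2.478×10^-20 J, so ΔE = (5² − 4²)E_1 = 2.230×10^-19 J.
λ = hc/ΔE = (6.63×10^-34·3.00×10^8)/2.230×10^-19 = 8.92×10^-7 m = 892 nm.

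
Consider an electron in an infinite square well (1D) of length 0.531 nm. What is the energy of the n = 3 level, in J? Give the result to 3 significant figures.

For an infinite well E_n = n²h²/(8m_eL²), so E_1 = h²/(8m_eL²) = (6.626×10^-34)²/(8·9.109×10^-31·(5.31×10^-10 m)²) = 2.137×10^-19 J.
Then E_3 = 3²·E_1 = 9·2.137×10^-19 J = 1.92×10^-18 J.

E_3 = 1.92×10^-18 J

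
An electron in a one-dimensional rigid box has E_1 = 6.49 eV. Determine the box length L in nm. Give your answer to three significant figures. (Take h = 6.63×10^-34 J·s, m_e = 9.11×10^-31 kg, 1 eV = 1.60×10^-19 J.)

L = 0.241 nm

From E_n = n²h²/(8m_eL²), L = n·h/√(8m_eE_n).
E_1 = 6.49 eV = 1.038×10^-18 J, so L = 1·6.63×10^-34/√(8·9.11×10^-31·1.038×10^-18) = 2.41×10^-10 m = 0.241 nm.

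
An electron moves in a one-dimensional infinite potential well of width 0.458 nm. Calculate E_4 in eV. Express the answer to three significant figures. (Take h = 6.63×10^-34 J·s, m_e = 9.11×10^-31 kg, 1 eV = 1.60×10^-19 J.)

E_4 = 28.8 eV

For an infinite well E_n = n²h²/(8m_eL²), so E_1 = h²/(8m_eL²) = (6.63×10^-34)²/(8·9.11×10^-31·(4.58×10^-10 m)²) = 2.875×10^-19 J.
Then E_4 = 4²·E_1 = 16·2.875×10^-19 J = 4.600×10^-18 J.
Converting, E_4 = 4.600×10^-18 J / (1.60×10^-19 J/eV) = 28.8 eV.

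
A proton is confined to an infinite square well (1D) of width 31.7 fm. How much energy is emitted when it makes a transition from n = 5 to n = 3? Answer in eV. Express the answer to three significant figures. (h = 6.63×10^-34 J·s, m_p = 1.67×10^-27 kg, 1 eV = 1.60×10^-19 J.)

E_1 = h²/(8m_pL²) = 3.274×10^-14 J.
|ΔE| = |5² − 3²|·E_1 = 16·3.274×10^-14 J = 5.238×10^-13 J = 3.27×10^6 eV.

|ΔE| = 3.27×10^6 eV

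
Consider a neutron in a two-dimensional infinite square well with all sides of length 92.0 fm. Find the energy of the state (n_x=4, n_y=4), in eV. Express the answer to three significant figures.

E = 7.73×10^5 eV

For a 2D rectangular well E = (h²/8m_n)·Σ n_i²/L_i² = (6.626×10^-34)²/(8·1.675×10^-27) · [4²/(92.0 fm)² + 4²/(92.0 fm)²].
Evaluating gives E = 1.239×10^-13 J = 7.73×10^5 eV.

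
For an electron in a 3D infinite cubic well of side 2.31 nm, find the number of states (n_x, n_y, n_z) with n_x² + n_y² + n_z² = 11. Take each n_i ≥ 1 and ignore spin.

The level has n_x² + n_y² + n_z² = 11. The ordered positive-integer solutions are (1, 1, 3), (1, 3, 1), (3, 1, 1).
That gives 3 states.

degeneracy = 3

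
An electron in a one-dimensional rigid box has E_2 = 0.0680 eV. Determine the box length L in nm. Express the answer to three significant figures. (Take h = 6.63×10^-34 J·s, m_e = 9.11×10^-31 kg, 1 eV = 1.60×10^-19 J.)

From E_n = n²h²/(8m_eL²), L = n·h/√(8m_eE_n).
E_2 = 0.0680 eV = 1.088×10^-20 J, so L = 2·6.63×10^-34/√(8·9.11×10^-31·1.088×10^-20) = 4.71×10^-9 m = 4.71 nm.

L = 4.71 nm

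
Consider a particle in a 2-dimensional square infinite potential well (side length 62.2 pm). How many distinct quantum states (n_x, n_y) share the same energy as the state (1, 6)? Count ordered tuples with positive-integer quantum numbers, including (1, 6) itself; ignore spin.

degeneracy = 2

The level has n_x² + n_y² = 37. The ordered positive-integer solutions are (1, 6), (6, 1).
That gives 2 states.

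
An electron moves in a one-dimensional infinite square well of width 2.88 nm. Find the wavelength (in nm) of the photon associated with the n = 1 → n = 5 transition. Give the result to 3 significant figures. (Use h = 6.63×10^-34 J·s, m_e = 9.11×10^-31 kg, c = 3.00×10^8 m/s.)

λ = 1.14×10^3 nm

E_1 = h²/(8m_eL²) = 7.272×10^-21 J, so ΔE = (5² − 1²)E_1 = 1.745×10^-19 J.
λ = hc/ΔE = (6.63×10^-34·3.00×10^8)/1.745×10^-19 = 1.14×10^-6 m = 1.14×10^3 nm.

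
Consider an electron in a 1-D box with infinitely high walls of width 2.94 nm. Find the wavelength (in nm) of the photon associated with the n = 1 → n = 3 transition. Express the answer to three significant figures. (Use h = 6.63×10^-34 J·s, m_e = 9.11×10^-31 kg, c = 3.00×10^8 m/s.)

λ = 3.56×10^3 nm

E_1 = h²/(8m_eL²) = 6.978×10^-21 J, so ΔE = (3² − 1²)E_1 = 5.582×10^-20 J.
λ = hc/ΔE = (6.63×10^-34·3.00×10^8)/5.582×10^-20 = 3.56×10^-6 m = 3.56×10^3 nm.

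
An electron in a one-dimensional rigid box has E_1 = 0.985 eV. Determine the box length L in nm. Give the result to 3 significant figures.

From E_n = n²h²/(8m_eL²), L = n·h/√(8m_eE_n).
E_1 = 0.985 eV = 1.578×10^-19 J, so L = 1·6.626×10^-34/√(8·9.109×10^-31·1.578×10^-19) = 6.18×10^-10 m = 0.618 nm.

L = 0.618 nm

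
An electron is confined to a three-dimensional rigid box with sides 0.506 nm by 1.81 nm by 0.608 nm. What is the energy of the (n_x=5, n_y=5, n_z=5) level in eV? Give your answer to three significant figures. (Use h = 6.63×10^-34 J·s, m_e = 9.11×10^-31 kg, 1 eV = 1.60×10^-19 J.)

E = 65.2 eV

For a 3D rectangular well E = (h²/8m_e)·Σ n_i²/L_i² = (6.63×10^-34)²/(8·9.11×10^-31) · [5²/(0.506 nm)² + 5²/(1.81 nm)² + 5²/(0.608 nm)²].
Evaluating gives E = 1.043×10^-17 J = 65.2 eV.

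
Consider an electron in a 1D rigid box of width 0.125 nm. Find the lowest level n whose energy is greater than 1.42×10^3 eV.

E_1 = h²/(8m_eL²) = 3.856×10^-18 J = 24.07 eV.
Need n² > 1.42×10^3/24.07 = 58.99, i.e. n > 7.680.
The smallest integer satisfying this is n = 8.

n = 8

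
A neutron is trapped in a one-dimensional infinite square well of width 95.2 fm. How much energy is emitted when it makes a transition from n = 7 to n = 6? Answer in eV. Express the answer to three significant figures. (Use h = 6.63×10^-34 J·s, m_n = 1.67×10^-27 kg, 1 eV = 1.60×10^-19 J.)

E_1 = h²/(8m_nL²) = 3.630×10^-15 J.
|ΔE| = |7² − 6²|·E_1 = 13·3.630×10^-15 J = 4.719×10^-14 J = 2.95×10^5 eV.

|ΔE| = 2.95×10^5 eV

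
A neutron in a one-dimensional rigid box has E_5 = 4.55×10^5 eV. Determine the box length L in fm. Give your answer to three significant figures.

From E_n = n²h²/(8m_nL²), L = n·h/√(8m_nE_n).
E_5 = 4.55×10^5 eV = 7.289×10^-14 J, so L = 5·6.626×10^-34/√(8·1.675×10^-27·7.289×10^-14) = 1.06×10^-13 m = 106 fm.

L = 106 fm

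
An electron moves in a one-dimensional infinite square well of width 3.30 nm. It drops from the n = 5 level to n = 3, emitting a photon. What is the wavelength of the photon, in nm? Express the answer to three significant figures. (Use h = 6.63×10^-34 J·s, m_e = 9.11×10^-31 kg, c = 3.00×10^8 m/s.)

E_1 = h²/(8m_eL²) = 5.538×10^-21 J, so ΔE = (5² − 3²)E_1 = 8.861×10^-20 J.
λ = hc/ΔE = (6.63×10^-34·3.00×10^8)/8.861×10^-20 = 2.24×10^-6 m = 2.24×10^3 nm.

λ = 2.24×10^3 nm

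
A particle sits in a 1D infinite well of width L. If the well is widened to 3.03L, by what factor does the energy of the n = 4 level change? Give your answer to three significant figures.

0.109

E_n ∝ 1/L², so the energy scales by 1/3.03² = 0.109.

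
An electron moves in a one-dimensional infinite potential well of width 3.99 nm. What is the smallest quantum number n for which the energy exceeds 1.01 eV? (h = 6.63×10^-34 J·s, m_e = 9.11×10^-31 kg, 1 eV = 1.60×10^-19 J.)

n = 7

E_1 = h²/(8m_eL²) = 3.789×10^-21 J = 0.02368 eV.
Need n² > 1.01/0.02368 = 42.65, i.e. n > 6.531.
The smallest integer satisfying this is n = 7.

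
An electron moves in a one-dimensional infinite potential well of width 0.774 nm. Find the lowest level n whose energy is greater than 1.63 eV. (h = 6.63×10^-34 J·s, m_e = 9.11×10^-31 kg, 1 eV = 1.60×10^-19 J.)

n = 2

E_1 = h²/(8m_eL²) = 1.007×10^-19 J = 0.6294 eV.
Need n² > 1.63/0.6294 = 2.590, i.e. n > 1.609.
The smallest integer satisfying this is n = 2.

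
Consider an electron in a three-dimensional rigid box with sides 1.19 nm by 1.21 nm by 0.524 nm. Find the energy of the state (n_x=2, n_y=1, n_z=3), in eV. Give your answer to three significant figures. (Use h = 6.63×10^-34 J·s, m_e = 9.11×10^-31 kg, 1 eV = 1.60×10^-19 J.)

E = 13.7 eV

For a 3D rectangular well E = (h²/8m_e)·Σ n_i²/L_i² = (6.63×10^-34)²/(8·9.11×10^-31) · [2²/(1.19 nm)² + 1²/(1.21 nm)² + 3²/(0.524 nm)²].
Evaluating gives E = 2.189×10^-18 J = 13.7 eV.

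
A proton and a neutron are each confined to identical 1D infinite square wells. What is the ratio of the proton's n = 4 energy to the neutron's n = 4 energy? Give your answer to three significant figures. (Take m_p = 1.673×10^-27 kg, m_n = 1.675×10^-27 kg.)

E_n ∝ 1/m at fixed n and L, so the ratio is m_n/m_p = 1.675×10^-27/1.673×10^-27 = 1.00.

1.00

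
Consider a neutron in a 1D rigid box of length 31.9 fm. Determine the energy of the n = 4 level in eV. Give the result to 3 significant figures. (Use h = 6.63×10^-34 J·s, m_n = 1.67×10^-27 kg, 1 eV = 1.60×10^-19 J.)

E_4 = 3.23×10^6 eV

For an infinite well E_n = n²h²/(8m_nL²), so E_1 = h²/(8m_nL²) = (6.63×10^-34)²/(8·1.67×10^-27·(3.19×10^-14 m)²) = 3.233×10^-14 J.
Then E_4 = 4²·E_1 = 16·3.233×10^-14 J = 5.173×10^-13 J.
Converting, E_4 = 5.173×10^-13 J / (1.60×10^-19 J/eV) = 3.23×10^6 eV.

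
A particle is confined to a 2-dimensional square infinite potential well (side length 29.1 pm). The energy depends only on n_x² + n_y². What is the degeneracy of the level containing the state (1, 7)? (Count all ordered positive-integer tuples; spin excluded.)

The level has n_x² + n_y² = 50. The ordered positive-integer solutions are (1, 7), (5, 5), (7, 1).
That gives 3 states.

degeneracy = 3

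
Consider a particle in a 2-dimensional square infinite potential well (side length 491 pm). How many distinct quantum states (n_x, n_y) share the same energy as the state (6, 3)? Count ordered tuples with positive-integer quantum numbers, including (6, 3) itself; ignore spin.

The level has n_x² + n_y² = 45. The ordered positive-integer solutions are (3, 6), (6, 3).
That gives 2 states.

degeneracy = 2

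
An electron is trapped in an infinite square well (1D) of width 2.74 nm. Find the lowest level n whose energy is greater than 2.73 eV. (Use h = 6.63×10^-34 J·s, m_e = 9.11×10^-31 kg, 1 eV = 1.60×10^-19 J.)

n = 8

E_1 = h²/(8m_eL²) = 8.034×10^-21 J = 0.05021 eV.
Need n² > 2.73/0.05021 = 54.37, i.e. n > 7.374.
The smallest integer satisfying this is n = 8.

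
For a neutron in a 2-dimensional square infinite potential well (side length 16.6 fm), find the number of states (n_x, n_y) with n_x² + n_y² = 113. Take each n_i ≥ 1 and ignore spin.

degeneracy = 2

The level has n_x² + n_y² = 113. The ordered positive-integer solutions are (7, 8), (8, 7).
That gives 2 states.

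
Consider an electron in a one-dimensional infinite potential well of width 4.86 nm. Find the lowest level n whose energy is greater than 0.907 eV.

E_1 = h²/(8m_eL²) = 2.551×10^-21 J = 0.01592 eV.
Need n² > 0.907/0.01592 = 56.97, i.e. n > 7.548.
The smallest integer satisfying this is n = 8.

n = 8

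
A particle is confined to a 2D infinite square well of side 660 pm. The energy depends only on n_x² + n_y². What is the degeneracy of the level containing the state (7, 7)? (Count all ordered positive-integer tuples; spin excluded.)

The level has n_x² + n_y² = 98. The ordered positive-integer solutions are (7, 7).
That gives 1 state.

degeneracy = 1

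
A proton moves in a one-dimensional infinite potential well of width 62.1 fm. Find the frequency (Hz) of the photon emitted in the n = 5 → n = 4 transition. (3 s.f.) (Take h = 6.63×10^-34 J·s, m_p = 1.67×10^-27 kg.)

E_1 = h²/(8m_pL²) = 8.532×10^-15 J and ΔE = (5² − 4²)E_1 = 7.679×10^-14 J.
f = ΔE/h = 7.679×10^-14/6.63×10^-34 = 1.16×10^20 Hz.

f = 1.16×10^20 Hz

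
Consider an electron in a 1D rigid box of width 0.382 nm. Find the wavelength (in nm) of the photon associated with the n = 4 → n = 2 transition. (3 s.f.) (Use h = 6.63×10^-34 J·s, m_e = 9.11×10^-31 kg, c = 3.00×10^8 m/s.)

E_1 = h²/(8m_eL²) = 4.133×10^-19 J, so ΔE = (4² − 2²)E_1 = 4.960×10^-18 J.
λ = hc/ΔE = (6.63×10^-34·3.00×10^8)/4.960×10^-18 = 4.01×10^-8 m = 40.1 nm.

λ = 40.1 nm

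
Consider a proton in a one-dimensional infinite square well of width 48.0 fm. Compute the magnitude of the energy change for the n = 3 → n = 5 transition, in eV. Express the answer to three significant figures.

E_1 = h²/(8m_pL²) = 1.424×10^-14 J.
|ΔE| = |3² − 5²|·E_1 = 16·1.424×10^-14 J = 2.278×10^-13 J = 1.42×10^6 eV.

|ΔE| = 1.42×10^6 eV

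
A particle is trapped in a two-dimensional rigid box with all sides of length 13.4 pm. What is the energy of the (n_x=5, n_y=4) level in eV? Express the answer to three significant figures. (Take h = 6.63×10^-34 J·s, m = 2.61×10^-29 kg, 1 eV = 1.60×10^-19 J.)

For a 2D rectangular well E = (h²/8m)·Σ n_i²/L_i² = (6.63×10^-34)²/(8·2.61×10^-29) · [5²/(13.4 pm)² + 4²/(13.4 pm)²].
Evaluating gives E = 4.807×10^-16 J = 3.00×10^3 eV.

E = 3.00×10^3 eV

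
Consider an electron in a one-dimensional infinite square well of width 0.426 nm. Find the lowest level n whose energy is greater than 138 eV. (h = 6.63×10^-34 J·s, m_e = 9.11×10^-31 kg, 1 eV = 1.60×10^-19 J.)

n = 9

E_1 = h²/(8m_eL²) = 3.324×10^-19 J = 2.078 eV.
Need n² > 138/2.078 = 66.41, i.e. n > 8.149.
The smallest integer satisfying this is n = 9.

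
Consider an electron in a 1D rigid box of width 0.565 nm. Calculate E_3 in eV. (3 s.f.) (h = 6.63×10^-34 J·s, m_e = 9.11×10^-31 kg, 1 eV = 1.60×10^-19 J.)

E_3 = 10.6 eV

For an infinite well E_n = n²h²/(8m_eL²), so E_1 = h²/(8m_eL²) = (6.63×10^-34)²/(8·9.11×10^-31·(5.65×10^-10 m)²) = 1.889×10^-19 J.
Then E_3 = 3²·E_1 = 9·1.889×10^-19 J = 1.700×10^-18 J.
Converting, E_3 = 1.700×10^-18 J / (1.60×10^-19 J/eV) = 10.6 eV.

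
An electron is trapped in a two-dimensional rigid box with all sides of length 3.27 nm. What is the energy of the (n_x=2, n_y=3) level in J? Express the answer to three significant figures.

E = 7.32×10^-20 J

For a 2D rectangular well E = (h²/8m_e)·Σ n_i²/L_i² = (6.626×10^-34)²/(8·9.109×10^-31) · [2²/(3.27 nm)² + 3²/(3.27 nm)²].
Evaluating gives E = 7.32×10^-20 J.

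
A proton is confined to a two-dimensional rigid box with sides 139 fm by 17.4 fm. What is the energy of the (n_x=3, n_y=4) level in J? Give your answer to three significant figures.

For a 2D rectangular well E = (h²/8m_p)·Σ n_i²/L_i² = (6.626×10^-34)²/(8·1.673×10^-27) · [3²/(139 fm)² + 4²/(17.4 fm)²].
Evaluating gives E = 1.75×10^-12 J.

E = 1.75×10^-12 J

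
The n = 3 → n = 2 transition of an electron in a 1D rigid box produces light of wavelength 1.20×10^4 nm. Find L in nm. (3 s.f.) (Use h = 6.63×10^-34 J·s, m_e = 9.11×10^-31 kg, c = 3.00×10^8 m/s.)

The photon carries ΔE = hc/λ = 6.63×10^-34·3.00×10^8/1.20×10^-5 m = 1.657×10^-20 J.
Since ΔE = (3² − 2²)E_1, E_1 = 3.314×10^-21 J, and L = h/√(8m_eE_1) = 4.27×10^-9 m = 4.27 nm.

L = 4.27 nm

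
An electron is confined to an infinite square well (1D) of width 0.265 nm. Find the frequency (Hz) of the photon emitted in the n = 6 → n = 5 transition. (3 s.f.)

E_1 = h²/(8m_eL²) = 8.579×10^-19 J and ΔE = (6² − 5²)E_1 = 9.437×10^-18 J.
f = ΔE/h = 9.437×10^-18/6.626×10^-34 = 1.42×10^16 Hz.

f = 1.42×10^16 Hz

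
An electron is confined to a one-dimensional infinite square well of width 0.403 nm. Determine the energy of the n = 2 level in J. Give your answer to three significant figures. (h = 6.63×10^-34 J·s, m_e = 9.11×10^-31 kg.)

For an infinite well E_n = n²h²/(8m_eL²), so E_1 = h²/(8m_eL²) = (6.63×10^-34)²/(8·9.11×10^-31·(4.03×10^-10 m)²) = 3.714×10^-19 J.
Then E_2 = 2²·E_1 = 4·3.714×10^-19 J = 1.49×10^-18 J.

E_2 = 1.49×10^-18 J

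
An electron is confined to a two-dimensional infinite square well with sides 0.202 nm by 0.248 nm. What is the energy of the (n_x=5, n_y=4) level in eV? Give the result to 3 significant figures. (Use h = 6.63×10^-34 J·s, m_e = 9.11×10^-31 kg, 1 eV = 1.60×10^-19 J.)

For a 2D rectangular well E = (h²/8m_e)·Σ n_i²/L_i² = (6.63×10^-34)²/(8·9.11×10^-31) · [5²/(0.202 nm)² + 4²/(0.248 nm)²].
Evaluating gives E = 5.264×10^-17 J = 329 eV.

E = 329 eV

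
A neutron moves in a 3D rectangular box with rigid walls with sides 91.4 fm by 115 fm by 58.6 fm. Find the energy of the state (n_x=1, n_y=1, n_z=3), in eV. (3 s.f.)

For a 3D rectangular well E = (h²/8m_n)·Σ n_i²/L_i² = (6.626×10^-34)²/(8·1.675×10^-27) · [1²/(91.4 fm)² + 1²/(115 fm)² + 3²/(58.6 fm)²].
Evaluating gives E = 9.227×10^-14 J = 5.76×10^5 eV.

E = 5.76×10^5 eV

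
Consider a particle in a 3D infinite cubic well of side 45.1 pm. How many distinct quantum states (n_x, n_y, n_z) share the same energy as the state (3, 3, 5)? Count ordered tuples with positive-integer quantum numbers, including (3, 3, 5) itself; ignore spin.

degeneracy = 3

The level has n_x² + n_y² + n_z² = 43. The ordered positive-integer solutions are (3, 3, 5), (3, 5, 3), (5, 3, 3).
That gives 3 states.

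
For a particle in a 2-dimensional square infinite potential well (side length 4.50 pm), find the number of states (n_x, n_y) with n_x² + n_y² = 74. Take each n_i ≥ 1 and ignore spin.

The level has n_x² + n_y² = 74. The ordered positive-integer solutions are (5, 7), (7, 5).
That gives 2 states.

degeneracy = 2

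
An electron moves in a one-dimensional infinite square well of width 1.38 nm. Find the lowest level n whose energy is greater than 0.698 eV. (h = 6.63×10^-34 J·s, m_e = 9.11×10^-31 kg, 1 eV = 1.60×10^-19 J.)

n = 2

E_1 = h²/(8m_eL²) = 3.167×10^-20 J = 0.1979 eV.
Need n² > 0.698/0.1979 = 3.527, i.e. n > 1.878.
The smallest integer satisfying this is n = 2.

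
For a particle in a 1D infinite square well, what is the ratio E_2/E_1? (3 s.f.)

E_n ∝ n², so E_2/E_1 = 2²/1² = 4/1 = 4.00.

4.00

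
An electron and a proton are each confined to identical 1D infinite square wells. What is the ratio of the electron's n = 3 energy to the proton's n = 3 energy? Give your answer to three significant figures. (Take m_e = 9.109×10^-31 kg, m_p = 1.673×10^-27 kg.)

E_n ∝ 1/m at fixed n and L, so the ratio is m_p/m_e = 1.673×10^-27/9.109×10^-31 = 1.84×10^3.

1.84×10^3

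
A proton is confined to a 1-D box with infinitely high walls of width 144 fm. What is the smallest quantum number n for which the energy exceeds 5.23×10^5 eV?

E_1 = h²/(8m_pL²) = 1.582×10^-15 J = 9875 eV.
Need n² > 5.23×10^5/9875 = 52.96, i.e. n > 7.277.
The smallest integer satisfying this is n = 8.

n = 8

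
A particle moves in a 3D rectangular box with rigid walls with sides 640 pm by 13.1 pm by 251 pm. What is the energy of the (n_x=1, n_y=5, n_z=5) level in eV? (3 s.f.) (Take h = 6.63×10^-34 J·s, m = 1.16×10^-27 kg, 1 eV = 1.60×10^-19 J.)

For a 3D rectangular well E = (h²/8m)·Σ n_i²/L_i² = (6.63×10^-34)²/(8·1.16×10^-27) · [1²/(640 pm)² + 5²/(13.1 pm)² + 5²/(251 pm)²].
Evaluating gives E = 6.919×10^-18 J = 43.2 eV.

E = 43.2 eV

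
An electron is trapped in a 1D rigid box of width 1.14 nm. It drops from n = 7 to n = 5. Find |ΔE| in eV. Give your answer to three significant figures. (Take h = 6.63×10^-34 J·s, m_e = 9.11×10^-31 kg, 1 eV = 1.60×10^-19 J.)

|ΔE| = 6.96 eV

E_1 = h²/(8m_eL²) = 4.641×10^-20 J.
|ΔE| = |7² − 5²|·E_1 = 24·4.641×10^-20 J = 1.114×10^-18 J = 6.96 eV.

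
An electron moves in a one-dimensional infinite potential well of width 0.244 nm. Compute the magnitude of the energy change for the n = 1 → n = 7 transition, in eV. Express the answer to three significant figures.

E_1 = h²/(8m_eL²) = 1.012×10^-18 J.
|ΔE| = |1² − 7²|·E_1 = 48·1.012×10^-18 J = 4.858×10^-17 J = 303 eV.

|ΔE| = 303 eV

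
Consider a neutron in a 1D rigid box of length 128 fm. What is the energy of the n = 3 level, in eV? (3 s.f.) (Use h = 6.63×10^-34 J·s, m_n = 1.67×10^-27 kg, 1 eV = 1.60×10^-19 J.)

E_3 = 1.13×10^5 eV

For an infinite well E_n = n²h²/(8m_nL²), so E_1 = h²/(8m_nL²) = (6.63×10^-34)²/(8·1.67×10^-27·(1.28×10^-13 m)²) = 2.008×10^-15 J.
Then E_3 = 3²·E_1 = 9·2.008×10^-15 J = 1.807×10^-14 J.
Converting, E_3 = 1.807×10^-14 J / (1.60×10^-19 J/eV) = 1.13×10^5 eV.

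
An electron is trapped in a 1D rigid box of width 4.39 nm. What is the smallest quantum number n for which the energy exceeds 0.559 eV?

n = 6

E_1 = h²/(8m_eL²) = 3.126×10^-21 J = 0.01951 eV.
Need n² > 0.559/0.01951 = 28.65, i.e. n > 5.353.
The smallest integer satisfying this is n = 6.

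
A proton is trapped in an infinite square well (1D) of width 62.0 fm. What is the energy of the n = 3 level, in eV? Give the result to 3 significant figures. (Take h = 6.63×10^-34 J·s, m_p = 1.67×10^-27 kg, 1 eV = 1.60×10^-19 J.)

E_3 = 4.81×10^5 eV

For an infinite well E_n = n²h²/(8m_pL²), so E_1 = h²/(8m_pL²) = (6.63×10^-34)²/(8·1.67×10^-27·(6.20×10^-14 m)²) = 8.559×10^-15 J.
Then E_3 = 3²·E_1 = 9·8.559×10^-15 J = 7.703×10^-14 J.
Converting, E_3 = 7.703×10^-14 J / (1.60×10^-19 J/eV) = 4.81×10^5 eV.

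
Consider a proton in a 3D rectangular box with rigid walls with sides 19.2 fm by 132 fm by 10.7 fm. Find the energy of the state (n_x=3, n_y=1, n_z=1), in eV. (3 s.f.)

For a 3D rectangular well E = (h²/8m_p)·Σ n_i²/L_i² = (6.626×10^-34)²/(8·1.673×10^-27) · [3²/(19.2 fm)² + 1²/(132 fm)² + 1²/(10.7 fm)²].
Evaluating gives E = 1.089×10^-12 J = 6.80×10^6 eV.

E = 6.80×10^6 eV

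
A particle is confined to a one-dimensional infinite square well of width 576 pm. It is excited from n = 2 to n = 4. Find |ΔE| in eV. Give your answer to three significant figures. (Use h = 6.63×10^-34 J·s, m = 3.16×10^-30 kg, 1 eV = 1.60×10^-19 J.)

E_1 = h²/(8mL²) = 5.241×10^-20 J.
|ΔE| = |2² − 4²|·E_1 = 12·5.241×10^-20 J = 6.289×10^-19 J = 3.93 eV.

|ΔE| = 3.93 eV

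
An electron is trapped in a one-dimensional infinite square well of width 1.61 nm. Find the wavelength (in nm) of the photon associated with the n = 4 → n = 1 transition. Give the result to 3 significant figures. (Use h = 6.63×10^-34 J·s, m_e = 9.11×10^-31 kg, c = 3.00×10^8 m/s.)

E_1 = h²/(8m_eL²) = 2.327×10^-20 J, so ΔE = (4² − 1²)E_1 = 3.490×10^-19 J.
λ = hc/ΔE = (6.63×10^-34·3.00×10^8)/3.490×10^-19 = 5.70×10^-7 m = 570 nm.

λ = 570 nm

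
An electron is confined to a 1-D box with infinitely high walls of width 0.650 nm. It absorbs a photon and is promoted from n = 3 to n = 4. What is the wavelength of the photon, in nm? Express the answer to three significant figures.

λ = 199 nm

E_1 = h²/(8m_eL²) = 1.426×10^-19 J, so ΔE = (4² − 3²)E_1 = 9.982×10^-19 J.
λ = hc/ΔE = (6.626×10^-34·2.998×10^8)/9.982×10^-19 = 1.99×10^-7 m = 199 nm.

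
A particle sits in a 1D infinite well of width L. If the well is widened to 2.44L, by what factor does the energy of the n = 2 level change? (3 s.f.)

0.168

E_n ∝ 1/L², so the energy scales by 1/2.44² = 0.168.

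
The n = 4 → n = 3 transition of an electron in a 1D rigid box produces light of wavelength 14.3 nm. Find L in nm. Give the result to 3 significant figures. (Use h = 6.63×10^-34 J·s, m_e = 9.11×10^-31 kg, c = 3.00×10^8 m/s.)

The photon carries ΔE = hc/λ = 6.63×10^-34·3.00×10^8/1.43×10^-8 m = 1.391×10^-17 J.
Since ΔE = (4² − 3²)E_1, E_1 = 1.987×10^-18 J, and L = h/√(8m_eE_1) = 1.74×10^-10 m = 0.174 nm.

L = 0.174 nm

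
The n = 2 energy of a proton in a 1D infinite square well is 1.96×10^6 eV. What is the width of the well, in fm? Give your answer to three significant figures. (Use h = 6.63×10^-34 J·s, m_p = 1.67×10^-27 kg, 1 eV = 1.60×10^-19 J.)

From E_n = n²h²/(8m_pL²), L = n·h/√(8m_pE_n).
E_2 = 1.96×10^6 eV = 3.136×10^-13 J, so L = 2·6.63×10^-34/√(8·1.67×10^-27·3.136×10^-13) = 2.05×10^-14 m = 20.5 fm.

L = 20.5 fm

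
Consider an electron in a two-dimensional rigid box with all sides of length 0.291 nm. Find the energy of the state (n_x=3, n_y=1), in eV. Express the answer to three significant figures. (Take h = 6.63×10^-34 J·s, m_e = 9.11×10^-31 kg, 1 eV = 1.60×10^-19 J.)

E = 44.5 eV

For a 2D rectangular well E = (h²/8m_e)·Σ n_i²/L_i² = (6.63×10^-34)²/(8·9.11×10^-31) · [3²/(0.291 nm)² + 1²/(0.291 nm)²].
Evaluating gives E = 7.123×10^-18 J = 44.5 eV.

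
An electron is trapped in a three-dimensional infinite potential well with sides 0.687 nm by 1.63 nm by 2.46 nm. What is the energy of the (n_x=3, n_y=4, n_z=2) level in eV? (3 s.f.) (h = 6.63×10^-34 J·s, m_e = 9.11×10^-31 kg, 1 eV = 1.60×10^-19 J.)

For a 3D rectangular well E = (h²/8m_e)·Σ n_i²/L_i² = (6.63×10^-34)²/(8·9.11×10^-31) · [3²/(0.687 nm)² + 4²/(1.63 nm)² + 2²/(2.46 nm)²].
Evaluating gives E = 1.553×10^-18 J = 9.71 eV.

E = 9.71 eV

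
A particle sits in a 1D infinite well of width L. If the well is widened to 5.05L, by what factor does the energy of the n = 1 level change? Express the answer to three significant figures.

0.0392

E_n ∝ 1/L², so the energy scales by 1/5.05² = 0.0392.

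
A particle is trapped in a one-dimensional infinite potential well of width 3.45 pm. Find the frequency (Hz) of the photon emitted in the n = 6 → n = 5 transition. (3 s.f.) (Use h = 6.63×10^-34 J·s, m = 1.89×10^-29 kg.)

f = 4.05×10^18 Hz

E_1 = h²/(8mL²) = 2.443×10^-16 J and ΔE = (6² − 5²)E_1 = 2.687×10^-15 J.
f = ΔE/h = 2.687×10^-15/6.63×10^-34 = 4.05×10^18 Hz.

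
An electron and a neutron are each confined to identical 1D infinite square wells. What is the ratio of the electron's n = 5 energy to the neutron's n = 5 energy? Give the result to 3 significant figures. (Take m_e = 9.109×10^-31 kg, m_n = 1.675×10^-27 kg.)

E_n ∝ 1/m at fixed n and L, so the ratio is m_n/m_e = 1.675×10^-27/9.109×10^-31 = 1.84×10^3.

1.84×10^3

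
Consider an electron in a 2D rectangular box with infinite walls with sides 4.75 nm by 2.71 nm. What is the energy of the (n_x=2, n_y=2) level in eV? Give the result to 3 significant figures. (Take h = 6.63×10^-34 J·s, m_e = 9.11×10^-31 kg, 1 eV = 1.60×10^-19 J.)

E = 0.272 eV

For a 2D rectangular well E = (h²/8m_e)·Σ n_i²/L_i² = (6.63×10^-34)²/(8·9.11×10^-31) · [2²/(4.75 nm)² + 2²/(2.71 nm)²].
Evaluating gives E = 4.354×10^-20 J = 0.272 eV.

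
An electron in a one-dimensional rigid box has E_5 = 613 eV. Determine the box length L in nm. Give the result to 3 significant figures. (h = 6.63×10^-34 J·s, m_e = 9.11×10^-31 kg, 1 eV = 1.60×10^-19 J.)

L = 0.124 nm

From E_n = n²h²/(8m_eL²), L = n·h/√(8m_eE_n).
E_5 = 613 eV = 9.808×10^-17 J, so L = 5·6.63×10^-34/√(8·9.11×10^-31·9.808×10^-17) = 1.24×10^-10 m = 0.124 nm.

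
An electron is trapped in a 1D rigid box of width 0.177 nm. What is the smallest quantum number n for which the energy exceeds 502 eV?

E_1 = h²/(8m_eL²) = 1.923×10^-18 J = 12.00 eV.
Need n² > 502/12.00 = 41.83, i.e. n > 6.468.
The smallest integer satisfying this is n = 7.

n = 7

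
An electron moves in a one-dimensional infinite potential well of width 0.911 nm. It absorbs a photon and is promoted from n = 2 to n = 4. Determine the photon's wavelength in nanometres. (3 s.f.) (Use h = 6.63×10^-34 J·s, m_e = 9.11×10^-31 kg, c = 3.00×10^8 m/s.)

E_1 = h²/(8m_eL²) = 7.267×10^-20 J, so ΔE = (4² − 2²)E_1 = 8.720×10^-19 J.
λ = hc/ΔE = (6.63×10^-34·3.00×10^8)/8.720×10^-19 = 2.28×10^-7 m = 228 nm.

λ = 228 nm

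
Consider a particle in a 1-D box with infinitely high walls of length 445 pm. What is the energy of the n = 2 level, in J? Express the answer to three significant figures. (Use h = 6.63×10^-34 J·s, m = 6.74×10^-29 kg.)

For an infinite well E_n = n²h²/(8mL²), so E_1 = h²/(8mL²) = (6.63×10^-34)²/(8·6.74×10^-29·(4.45×10^-10 m)²) = 4.117×10^-21 J.
Then E_2 = 2²·E_1 = 4·4.117×10^-21 J = 1.65×10^-20 J.

E_2 = 1.65×10^-20 J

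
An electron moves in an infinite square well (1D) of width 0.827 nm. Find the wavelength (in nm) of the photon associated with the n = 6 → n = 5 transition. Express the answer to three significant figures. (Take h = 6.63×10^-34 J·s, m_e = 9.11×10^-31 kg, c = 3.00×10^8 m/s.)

E_1 = h²/(8m_eL²) = 8.819×10^-20 J, so ΔE = (6² − 5²)E_1 = 9.701×10^-19 J.
λ = hc/ΔE = (6.63×10^-34·3.00×10^8)/9.701×10^-19 = 2.05×10^-7 m = 205 nm.

λ = 205 nm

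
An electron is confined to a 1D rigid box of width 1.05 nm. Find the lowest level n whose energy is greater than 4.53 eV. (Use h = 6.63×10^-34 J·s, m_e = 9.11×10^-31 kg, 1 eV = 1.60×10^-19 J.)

E_1 = h²/(8m_eL²) = 5.471×10^-20 J = 0.3419 eV.
Need n² > 4.53/0.3419 = 13.25, i.e. n > 3.640.
The smallest integer satisfying this is n = 4.

n = 4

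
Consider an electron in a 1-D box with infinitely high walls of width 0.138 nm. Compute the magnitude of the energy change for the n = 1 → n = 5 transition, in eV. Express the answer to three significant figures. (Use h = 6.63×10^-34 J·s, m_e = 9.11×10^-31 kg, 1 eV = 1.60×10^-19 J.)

E_1 = h²/(8m_eL²) = 3.167×10^-18 J.
|ΔE| = |1² − 5²|·E_1 = 24·3.167×10^-18 J = 7.601×10^-17 J = 475 eV.

|ΔE| = 475 eV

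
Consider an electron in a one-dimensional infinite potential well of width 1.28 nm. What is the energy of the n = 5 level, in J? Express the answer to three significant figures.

For an infinite well E_n = n²h²/(8m_eL²), so E_1 = h²/(8m_eL²) = (6.626×10^-34)²/(8·9.109×10^-31·(1.28×10^-9 m)²) = 3.677×10^-20 J.
Then E_5 = 5²·E_1 = 25·3.677×10^-20 J = 9.19×10^-19 J.

E_5 = 9.19×10^-19 J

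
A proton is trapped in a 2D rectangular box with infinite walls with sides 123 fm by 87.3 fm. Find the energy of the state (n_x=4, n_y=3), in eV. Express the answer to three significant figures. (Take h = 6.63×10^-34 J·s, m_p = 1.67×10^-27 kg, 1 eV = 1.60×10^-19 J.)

E = 4.60×10^5 eV

For a 2D rectangular well E = (h²/8m_p)·Σ n_i²/L_i² = (6.63×10^-34)²/(8·1.67×10^-27) · [4²/(123 fm)² + 3²/(87.3 fm)²].
Evaluating gives E = 7.365×10^-14 J = 4.60×10^5 eV.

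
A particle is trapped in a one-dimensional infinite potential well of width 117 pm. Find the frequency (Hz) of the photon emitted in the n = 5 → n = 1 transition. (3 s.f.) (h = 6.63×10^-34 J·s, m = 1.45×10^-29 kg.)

f = 1.00×10^16 Hz

E_1 = h²/(8mL²) = 2.768×10^-19 J and ΔE = (5² − 1²)E_1 = 6.643×10^-18 J.
f = ΔE/h = 6.643×10^-18/6.63×10^-34 = 1.00×10^16 Hz.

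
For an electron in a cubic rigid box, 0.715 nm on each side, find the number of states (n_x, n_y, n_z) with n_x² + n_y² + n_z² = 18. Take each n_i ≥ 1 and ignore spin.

The level has n_x² + n_y² + n_z² = 18. The ordered positive-integer solutions are (1, 1, 4), (1, 4, 1), (4, 1, 1).
That gives 3 states.

degeneracy = 3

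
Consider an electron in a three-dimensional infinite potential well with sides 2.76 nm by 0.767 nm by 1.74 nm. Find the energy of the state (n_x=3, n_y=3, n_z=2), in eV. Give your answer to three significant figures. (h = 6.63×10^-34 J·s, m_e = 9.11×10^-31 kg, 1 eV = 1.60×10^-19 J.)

E = 6.71 eV

For a 3D rectangular well E = (h²/8m_e)·Σ n_i²/L_i² = (6.63×10^-34)²/(8·9.11×10^-31) · [3²/(2.76 nm)² + 3²/(0.767 nm)² + 2²/(1.74 nm)²].
Evaluating gives E = 1.074×10^-18 J = 6.71 eV.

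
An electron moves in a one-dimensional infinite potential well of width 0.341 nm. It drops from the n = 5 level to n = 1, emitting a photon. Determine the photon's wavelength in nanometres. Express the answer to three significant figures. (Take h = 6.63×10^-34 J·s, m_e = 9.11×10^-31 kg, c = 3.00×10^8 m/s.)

λ = 16.0 nm

E_1 = h²/(8m_eL²) = 5.187×10^-19 J, so ΔE = (5² − 1²)E_1 = 1.245×10^-17 J.
λ = hc/ΔE = (6.63×10^-34·3.00×10^8)/1.245×10^-17 = 1.60×10^-8 m = 16.0 nm.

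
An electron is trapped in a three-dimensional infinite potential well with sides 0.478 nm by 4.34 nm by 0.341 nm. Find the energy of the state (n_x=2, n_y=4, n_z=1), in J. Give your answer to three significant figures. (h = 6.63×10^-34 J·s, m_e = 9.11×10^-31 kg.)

For a 3D rectangular well E = (h²/8m_e)·Σ n_i²/L_i² = (6.63×10^-34)²/(8·9.11×10^-31) · [2²/(0.478 nm)² + 4²/(4.34 nm)² + 1²/(0.341 nm)²].
Evaluating gives E = 1.63×10^-18 J.

E = 1.63×10^-18 J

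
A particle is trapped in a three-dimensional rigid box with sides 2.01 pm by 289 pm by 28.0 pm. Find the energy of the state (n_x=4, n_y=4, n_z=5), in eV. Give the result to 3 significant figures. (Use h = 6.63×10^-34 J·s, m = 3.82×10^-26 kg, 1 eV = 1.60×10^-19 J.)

E = 35.9 eV

For a 3D rectangular well E = (h²/8m)·Σ n_i²/L_i² = (6.63×10^-34)²/(8·3.82×10^-26) · [4²/(2.01 pm)² + 4²/(289 pm)² + 5²/(28.0 pm)²].
Evaluating gives E = 5.743×10^-18 J = 35.9 eV.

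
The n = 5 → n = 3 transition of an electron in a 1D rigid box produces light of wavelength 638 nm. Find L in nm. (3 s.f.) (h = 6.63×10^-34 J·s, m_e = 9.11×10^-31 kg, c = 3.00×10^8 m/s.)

The photon carries ΔE = hc/λ = 6.63×10^-34·3.00×10^8/6.38×10^-7 m = 3.118×10^-19 J.
Since ΔE = (5² − 3²)E_1, E_1 = 1.949×10^-20 J, and L = h/√(8m_eE_1) = 1.76×10^-9 m = 1.76 nm.

L = 1.76 nm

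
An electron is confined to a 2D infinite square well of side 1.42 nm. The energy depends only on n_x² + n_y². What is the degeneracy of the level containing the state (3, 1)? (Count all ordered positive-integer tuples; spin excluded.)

The level has n_x² + n_y² = 10. The ordered positive-integer solutions are (1, 3), (3, 1).
That gives 2 states.

degeneracy = 2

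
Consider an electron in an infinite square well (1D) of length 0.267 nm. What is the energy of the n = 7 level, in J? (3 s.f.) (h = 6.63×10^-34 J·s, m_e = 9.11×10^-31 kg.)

E_7 = 4.15×10^-17 J

For an infinite well E_n = n²h²/(8m_eL²), so E_1 = h²/(8m_eL²) = (6.63×10^-34)²/(8·9.11×10^-31·(2.67×10^-10 m)²) = 8.461×10^-19 J.
Then E_7 = 7²·E_1 = 49·8.461×10^-19 J = 4.15×10^-17 J.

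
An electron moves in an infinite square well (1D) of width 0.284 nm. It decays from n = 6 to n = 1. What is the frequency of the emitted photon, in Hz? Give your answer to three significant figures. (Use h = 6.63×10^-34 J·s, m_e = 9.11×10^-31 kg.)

f = 3.95×10^16 Hz

E_1 = h²/(8m_eL²) = 7.478×10^-19 J and ΔE = (6² − 1²)E_1 = 2.617×10^-17 J.
f = ΔE/h = 2.617×10^-17/6.63×10^-34 = 3.95×10^16 Hz.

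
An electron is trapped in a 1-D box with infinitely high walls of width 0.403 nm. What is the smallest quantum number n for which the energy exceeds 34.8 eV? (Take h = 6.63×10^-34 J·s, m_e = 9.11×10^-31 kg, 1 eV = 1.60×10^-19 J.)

E_1 = h²/(8m_eL²) = 3.714×10^-19 J = 2.321 eV.
Need n² > 34.8/2.321 = 14.99, i.e. n > 3.872.
The smallest integer satisfying this is n = 4.

n = 4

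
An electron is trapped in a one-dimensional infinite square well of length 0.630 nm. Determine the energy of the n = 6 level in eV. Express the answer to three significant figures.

For an infinite well E_n = n²h²/(8m_eL²), so E_1 = h²/(8m_eL²) = (6.626×10^-34)²/(8·9.109×10^-31·(6.30×10^-10 m)²) = 1.518×10^-19 J.
Then E_6 = 6²·E_1 = 36·1.518×10^-19 J = 5.465×10^-18 J.
Converting, E_6 = 5.465×10^-18 J / (1.602×10^-19 J/eV) = 34.1 eV.

E_6 = 34.1 eV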